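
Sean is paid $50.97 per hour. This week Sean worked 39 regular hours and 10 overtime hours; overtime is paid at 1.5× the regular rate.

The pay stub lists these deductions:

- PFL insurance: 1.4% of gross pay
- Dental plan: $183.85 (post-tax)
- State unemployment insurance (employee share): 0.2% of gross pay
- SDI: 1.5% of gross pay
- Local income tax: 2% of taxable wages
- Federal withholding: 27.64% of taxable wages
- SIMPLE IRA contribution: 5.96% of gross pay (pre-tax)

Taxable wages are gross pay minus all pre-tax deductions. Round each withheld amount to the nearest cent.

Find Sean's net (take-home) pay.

Regular pay: 39 × $50.97 = $1,987.83
Overtime pay: 10 × $50.97 × 1.5 = $764.55
Gross pay = $1,987.83 + $764.55 = $2,752.38
SIMPLE IRA contribution: $2,752.38 × 0.0596 = $164.04
Taxable wages = $2,752.38 − $164.04 = $2,588.34
Local income tax: $2,588.34 × 0.02 = $51.77
Federal withholding: $2,588.34 × 0.2764 = $715.42
PFL insurance: $2,752.38 × 0.014 = $38.53
State unemployment insurance (employee share): $2,752.38 × 0.002 = $5.50
SDI: $2,752.38 × 0.015 = $41.29
Dental plan: $183.85
Total deductions = $164.04 + $51.77 + $715.42 + $38.53 + $5.50 + $41.29 + $183.85 = $1,200.40
Net pay = $2,752.38 − $1,200.40 = $1,551.98

$1,551.98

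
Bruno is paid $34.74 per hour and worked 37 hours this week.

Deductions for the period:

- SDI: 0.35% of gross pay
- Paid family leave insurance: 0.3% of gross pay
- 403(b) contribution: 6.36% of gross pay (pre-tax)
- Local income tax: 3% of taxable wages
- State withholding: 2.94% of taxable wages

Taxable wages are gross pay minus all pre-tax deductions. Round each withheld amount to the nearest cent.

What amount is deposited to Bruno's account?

Gross pay: 37 × $34.74 = $1285.38
403(b) contribution: $1285.38 × 0.0636 = $81.75
Taxable wages = $1285.38 − $81.75 = $1203.63
State withholding: $1203.63 × 0.0294 = $35.39
Local income tax: $1203.63 × 0.03 = $36.11
Paid family leave insurance: $1285.38 × 0.003 = $3.86
SDI: $1285.38 × 0.0035 = $4.50
Total deductions = $81.75 + $35.39 + $36.11 + $3.86 + $4.50 = $161.61
Net pay = $1285.38 − $161.61 = $1123.77

$1123.77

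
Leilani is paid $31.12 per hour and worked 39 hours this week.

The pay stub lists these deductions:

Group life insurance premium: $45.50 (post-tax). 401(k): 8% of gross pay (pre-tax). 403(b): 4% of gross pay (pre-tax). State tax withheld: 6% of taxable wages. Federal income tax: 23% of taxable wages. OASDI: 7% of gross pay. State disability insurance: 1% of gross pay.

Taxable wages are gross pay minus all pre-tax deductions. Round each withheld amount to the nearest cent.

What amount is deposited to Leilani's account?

$615.71

Gross pay: 39 × $31.12 = $1213.68
401(k): $1213.68 × 0.08 = $97.09
403(b): $1213.68 × 0.04 = $48.55
Pre-tax total = $97.09 + $48.55 = $145.64
Taxable wages = $1213.68 − $145.64 = $1068.04
Federal income tax: $1068.04 × 0.23 = $245.65
State tax withheld: $1068.04 × 0.06 = $64.08
State disability insurance: $1213.68 × 0.01 = $12.14
OASDI: $1213.68 × 0.07 = $84.96
Group life insurance premium: $45.50
Total deductions = $97.09 + $48.55 + $245.65 + $64.08 + $12.14 + $84.96 + $45.50 = $597.97
Net pay = $1213.68 − $597.97 = $615.71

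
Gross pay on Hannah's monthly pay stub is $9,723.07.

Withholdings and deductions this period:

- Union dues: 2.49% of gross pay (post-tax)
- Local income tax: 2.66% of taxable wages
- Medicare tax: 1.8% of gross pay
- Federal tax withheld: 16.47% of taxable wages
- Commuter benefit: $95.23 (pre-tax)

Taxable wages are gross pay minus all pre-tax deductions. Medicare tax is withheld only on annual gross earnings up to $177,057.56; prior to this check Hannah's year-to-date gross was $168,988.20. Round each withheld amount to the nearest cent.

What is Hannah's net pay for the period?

$7,398.68

Commuter benefit: $95.23
Taxable wages = $9,723.07 − $95.23 = $9,627.84
Local income tax: $9,627.84 × 0.0266 = $256.10
Federal tax withheld: $9,627.84 × 0.1647 = $1,585.71
Medicare tax: only $177,057.56 − $168,988.20 = $8,069.36 of this check is subject → $8,069.36 × 0.018 = $145.25
Union dues: $9,723.07 × 0.0249 = $242.10
Total deductions = $95.23 + $256.10 + $1,585.71 + $145.25 + $242.10 = $2,324.39
Net pay = $9,723.07 − $2,324.39 = $7,398.68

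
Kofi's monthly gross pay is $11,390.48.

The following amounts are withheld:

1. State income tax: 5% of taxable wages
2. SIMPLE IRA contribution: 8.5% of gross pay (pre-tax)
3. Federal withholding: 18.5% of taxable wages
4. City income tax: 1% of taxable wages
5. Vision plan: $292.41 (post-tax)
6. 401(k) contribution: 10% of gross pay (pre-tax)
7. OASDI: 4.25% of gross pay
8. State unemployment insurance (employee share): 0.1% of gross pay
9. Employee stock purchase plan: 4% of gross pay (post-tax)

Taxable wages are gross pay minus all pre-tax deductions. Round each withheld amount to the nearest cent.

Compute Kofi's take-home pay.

401(k) contribution: $11,390.48 × 0.1 = $1,139.05
SIMPLE IRA contribution: $11,390.48 × 0.085 = $968.19
Pre-tax total = $1,139.05 + $968.19 = $2,107.24
Taxable wages = $11,390.48 − $2,107.24 = $9,283.24
Federal withholding: $9,283.24 × 0.185 = $1,717.40
State income tax: $9,283.24 × 0.05 = $464.16
City income tax: $9,283.24 × 0.01 = $92.83
OASDI: $11,390.48 × 0.0425 = $484.10
State unemployment insurance (employee share): $11,390.48 × 0.001 = $11.39
Vision plan: $292.41
Employee stock purchase plan: $11,390.48 × 0.04 = $455.62
Total deductions = $1,139.05 + $968.19 + $1,717.40 + $464.16 + $92.83 + $484.10 + $11.39 + $292.41 + $455.62 = $5,625.15
Net pay = $11,390.48 − $5,625.15 = $5,765.33

$5,765.33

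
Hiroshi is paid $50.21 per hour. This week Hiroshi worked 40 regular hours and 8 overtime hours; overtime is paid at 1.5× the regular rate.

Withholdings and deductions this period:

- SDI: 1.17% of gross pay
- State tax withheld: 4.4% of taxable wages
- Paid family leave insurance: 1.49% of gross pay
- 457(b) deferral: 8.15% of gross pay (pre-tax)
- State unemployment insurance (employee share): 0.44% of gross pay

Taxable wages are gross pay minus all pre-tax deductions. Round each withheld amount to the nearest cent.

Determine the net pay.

Regular pay: 40 × $50.21 = $2008.40
Overtime pay: 8 × $50.21 × 1.5 = $602.52
Gross pay = $2008.40 + $602.52 = $2610.92
457(b) deferral: $2610.92 × 0.0815 = $212.79
Taxable wages = $2610.92 − $212.79 = $2398.13
State tax withheld: $2398.13 × 0.044 = $105.52
SDI: $2610.92 × 0.0117 = $30.55
Paid family leave insurance: $2610.92 × 0.0149 = $38.90
State unemployment insurance (employee share): $2610.92 × 0.0044 = $11.49
Total deductions = $212.79 + $105.52 + $30.55 + $38.90 + $11.49 = $399.25
Net pay = $2610.92 − $399.25 = $2211.67

$2211.67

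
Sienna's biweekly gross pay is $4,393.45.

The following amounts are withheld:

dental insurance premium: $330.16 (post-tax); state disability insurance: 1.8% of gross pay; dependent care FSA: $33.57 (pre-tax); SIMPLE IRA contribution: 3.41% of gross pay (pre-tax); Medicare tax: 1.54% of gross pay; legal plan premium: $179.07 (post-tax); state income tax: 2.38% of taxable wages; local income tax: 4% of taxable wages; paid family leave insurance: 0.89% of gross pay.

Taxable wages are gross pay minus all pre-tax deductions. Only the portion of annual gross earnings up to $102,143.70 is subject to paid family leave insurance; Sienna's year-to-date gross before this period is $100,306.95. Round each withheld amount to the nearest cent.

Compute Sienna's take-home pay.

$3,269.14

SIMPLE IRA contribution: $4,393.45 × 0.0341 = $149.82
Dependent care FSA: $33.57
Pre-tax total = $149.82 + $33.57 = $183.39
Taxable wages = $4,393.45 − $183.39 = $4,210.06
Local income tax: $4,210.06 × 0.04 = $168.40
State income tax: $4,210.06 × 0.0238 = $100.20
Medicare tax: $4,393.45 × 0.0154 = $67.66
Paid family leave insurance: only $102,143.70 − $100,306.95 = $1,836.75 of this check is subject → $1,836.75 × 0.0089 = $16.35
State disability insurance: $4,393.45 × 0.018 = $79.08
Legal plan premium: $179.07
Dental insurance premium: $330.16
Total deductions = $149.82 + $33.57 + $168.40 + $100.20 + $67.66 + $16.35 + $79.08 + $179.07 + $330.16 = $1,124.31
Net pay = $4,393.45 − $1,124.31 = $3,269.14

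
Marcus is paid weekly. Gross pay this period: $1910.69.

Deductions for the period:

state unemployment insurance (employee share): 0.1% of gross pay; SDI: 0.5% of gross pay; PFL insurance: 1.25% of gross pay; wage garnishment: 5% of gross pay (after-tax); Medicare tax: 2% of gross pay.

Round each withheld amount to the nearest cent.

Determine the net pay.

$1741.61

State unemployment insurance (employee share): $1910.69 × 0.001 = $1.91
PFL insurance: $1910.69 × 0.0125 = $23.88
SDI: $1910.69 × 0.005 = $9.55
Medicare tax: $1910.69 × 0.02 = $38.21
Wage garnishment: $1910.69 × 0.05 = $95.53
Total deductions = $1.91 + $23.88 + $9.55 + $38.21 + $95.53 = $169.08
Net pay = $1910.69 − $169.08 = $1741.61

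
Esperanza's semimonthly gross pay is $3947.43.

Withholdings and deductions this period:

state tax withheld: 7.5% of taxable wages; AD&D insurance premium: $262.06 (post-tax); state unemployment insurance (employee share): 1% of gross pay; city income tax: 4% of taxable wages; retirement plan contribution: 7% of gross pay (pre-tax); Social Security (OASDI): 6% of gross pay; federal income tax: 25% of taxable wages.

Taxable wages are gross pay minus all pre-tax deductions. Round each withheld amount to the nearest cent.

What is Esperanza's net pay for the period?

Retirement plan contribution: $3947.43 × 0.07 = $276.32
Taxable wages = $3947.43 − $276.32 = $3671.11
State tax withheld: $3671.11 × 0.075 = $275.33
City income tax: $3671.11 × 0.04 = $146.84
Federal income tax: $3671.11 × 0.25 = $917.78
State unemployment insurance (employee share): $3947.43 × 0.01 = $39.47
Social Security (OASDI): $3947.43 × 0.06 = $236.85
AD&D insurance premium: $262.06
Total deductions = $276.32 + $275.33 + $146.84 + $917.78 + $39.47 + $236.85 + $262.06 = $2154.65
Net pay = $3947.43 − $2154.65 = $1792.78

$1792.78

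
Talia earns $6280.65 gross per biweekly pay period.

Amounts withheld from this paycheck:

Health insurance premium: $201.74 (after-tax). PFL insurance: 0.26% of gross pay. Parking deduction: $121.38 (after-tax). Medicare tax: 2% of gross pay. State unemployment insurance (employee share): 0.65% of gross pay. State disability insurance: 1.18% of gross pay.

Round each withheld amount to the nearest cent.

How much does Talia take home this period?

$5700.66

PFL insurance: $6280.65 × 0.0026 = $16.33
State unemployment insurance (employee share): $6280.65 × 0.0065 = $40.82
Medicare tax: $6280.65 × 0.02 = $125.61
State disability insurance: $6280.65 × 0.0118 = $74.11
Parking deduction: $121.38
Health insurance premium: $201.74
Total deductions = $16.33 + $40.82 + $125.61 + $74.11 + $121.38 + $201.74 = $579.99
Net pay = $6280.65 − $579.99 = $5700.66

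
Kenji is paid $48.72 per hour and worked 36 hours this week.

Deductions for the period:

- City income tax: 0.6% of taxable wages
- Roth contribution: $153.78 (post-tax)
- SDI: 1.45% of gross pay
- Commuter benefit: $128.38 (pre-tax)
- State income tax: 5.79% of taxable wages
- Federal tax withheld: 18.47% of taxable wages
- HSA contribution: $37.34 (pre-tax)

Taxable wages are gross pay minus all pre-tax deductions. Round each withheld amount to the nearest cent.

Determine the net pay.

Gross pay: 36 × $48.72 = $1,753.92
HSA contribution: $37.34
Commuter benefit: $128.38
Pre-tax total = $37.34 + $128.38 = $165.72
Taxable wages = $1,753.92 − $165.72 = $1,588.20
City income tax: $1,588.20 × 0.006 = $9.53
Federal tax withheld: $1,588.20 × 0.1847 = $293.34
State income tax: $1,588.20 × 0.0579 = $91.96
SDI: $1,753.92 × 0.0145 = $25.43
Roth contribution: $153.78
Total deductions = $37.34 + $128.38 + $9.53 + $293.34 + $91.96 + $25.43 + $153.78 = $739.76
Net pay = $1,753.92 − $739.76 = $1,014.16

$1,014.16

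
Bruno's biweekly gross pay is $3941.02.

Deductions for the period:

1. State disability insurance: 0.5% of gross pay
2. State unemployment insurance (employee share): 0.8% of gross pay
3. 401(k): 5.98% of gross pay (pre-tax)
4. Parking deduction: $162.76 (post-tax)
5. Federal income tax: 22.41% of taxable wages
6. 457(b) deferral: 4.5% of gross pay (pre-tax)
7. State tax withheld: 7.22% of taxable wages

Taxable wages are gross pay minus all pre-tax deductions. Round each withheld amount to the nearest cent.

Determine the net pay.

$2268.66

457(b) deferral: $3941.02 × 0.045 = $177.35
401(k): $3941.02 × 0.0598 = $235.67
Pre-tax total = $177.35 + $235.67 = $413.02
Taxable wages = $3941.02 − $413.02 = $3528.00
State tax withheld: $3528.00 × 0.0722 = $254.72
Federal income tax: $3528.00 × 0.2241 = $790.62
State disability insurance: $3941.02 × 0.005 = $19.71
State unemployment insurance (employee share): $3941.02 × 0.008 = $31.53
Parking deduction: $162.76
Total deductions = $177.35 + $235.67 + $254.72 + $790.62 + $19.71 + $31.53 + $162.76 = $1672.36
Net pay = $3941.02 − $1672.36 = $2268.66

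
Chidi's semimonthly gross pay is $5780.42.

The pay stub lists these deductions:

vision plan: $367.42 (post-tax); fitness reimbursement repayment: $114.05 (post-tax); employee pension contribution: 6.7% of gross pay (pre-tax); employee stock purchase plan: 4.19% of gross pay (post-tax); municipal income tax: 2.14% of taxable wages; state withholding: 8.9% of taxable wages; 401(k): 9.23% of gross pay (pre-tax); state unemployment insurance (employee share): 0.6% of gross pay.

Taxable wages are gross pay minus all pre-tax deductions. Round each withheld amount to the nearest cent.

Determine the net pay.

$3564.75

Employee pension contribution: $5780.42 × 0.067 = $387.29
401(k): $5780.42 × 0.0923 = $533.53
Pre-tax total = $387.29 + $533.53 = $920.82
Taxable wages = $5780.42 − $920.82 = $4859.60
State withholding: $4859.60 × 0.089 = $432.50
Municipal income tax: $4859.60 × 0.0214 = $104.00
State unemployment insurance (employee share): $5780.42 × 0.006 = $34.68
Fitness reimbursement repayment: $114.05
Employee stock purchase plan: $5780.42 × 0.0419 = $242.20
Vision plan: $367.42
Total deductions = $387.29 + $533.53 + $432.50 + $104.00 + $34.68 + $114.05 + $242.20 + $367.42 = $2215.67
Net pay = $5780.42 − $2215.67 = $3564.75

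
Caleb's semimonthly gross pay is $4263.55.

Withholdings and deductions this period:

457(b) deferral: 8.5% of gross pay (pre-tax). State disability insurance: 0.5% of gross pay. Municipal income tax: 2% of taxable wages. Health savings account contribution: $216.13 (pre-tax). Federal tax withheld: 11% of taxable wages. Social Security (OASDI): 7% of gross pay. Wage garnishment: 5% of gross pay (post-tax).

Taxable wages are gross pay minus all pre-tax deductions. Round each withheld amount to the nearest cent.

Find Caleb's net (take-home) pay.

$2673.02

Health savings account contribution: $216.13
457(b) deferral: $4263.55 × 0.085 = $362.40
Pre-tax total = $216.13 + $362.40 = $578.53
Taxable wages = $4263.55 − $578.53 = $3685.02
Municipal income tax: $3685.02 × 0.02 = $73.70
Federal tax withheld: $3685.02 × 0.11 = $405.35
State disability insurance: $4263.55 × 0.005 = $21.32
Social Security (OASDI): $4263.55 × 0.07 = $298.45
Wage garnishment: $4263.55 × 0.05 = $213.18
Total deductions = $216.13 + $362.40 + $73.70 + $405.35 + $21.32 + $298.45 + $213.18 = $1590.53
Net pay = $4263.55 − $1590.53 = $2673.02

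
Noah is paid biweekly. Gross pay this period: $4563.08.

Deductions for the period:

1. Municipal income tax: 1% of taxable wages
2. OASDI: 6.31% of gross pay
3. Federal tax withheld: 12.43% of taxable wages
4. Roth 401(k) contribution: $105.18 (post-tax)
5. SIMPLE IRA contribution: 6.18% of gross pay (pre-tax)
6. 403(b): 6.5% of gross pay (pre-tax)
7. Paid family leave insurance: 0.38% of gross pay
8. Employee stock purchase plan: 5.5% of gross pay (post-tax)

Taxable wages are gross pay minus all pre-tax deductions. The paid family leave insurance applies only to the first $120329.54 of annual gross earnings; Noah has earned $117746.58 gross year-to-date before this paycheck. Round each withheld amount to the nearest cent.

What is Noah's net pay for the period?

SIMPLE IRA contribution: $4563.08 × 0.0618 = $282.00
403(b): $4563.08 × 0.065 = $296.60
Pre-tax total = $282.00 + $296.60 = $578.60
Taxable wages = $4563.08 − $578.60 = $3984.48
Municipal income tax: $3984.48 × 0.01 = $39.84
Federal tax withheld: $3984.48 × 0.1243 = $495.27
Paid family leave insurance: only $120329.54 − $117746.58 = $2582.96 of this check is subject → $2582.96 × 0.0038 = $9.82
OASDI: $4563.08 × 0.0631 = $287.93
Employee stock purchase plan: $4563.08 × 0.055 = $250.97
Roth 401(k) contribution: $105.18
Total deductions = $282.00 + $296.60 + $39.84 + $495.27 + $9.82 + $287.93 + $250.97 + $105.18 = $1767.61
Net pay = $4563.08 − $1767.61 = $2795.47

$2795.47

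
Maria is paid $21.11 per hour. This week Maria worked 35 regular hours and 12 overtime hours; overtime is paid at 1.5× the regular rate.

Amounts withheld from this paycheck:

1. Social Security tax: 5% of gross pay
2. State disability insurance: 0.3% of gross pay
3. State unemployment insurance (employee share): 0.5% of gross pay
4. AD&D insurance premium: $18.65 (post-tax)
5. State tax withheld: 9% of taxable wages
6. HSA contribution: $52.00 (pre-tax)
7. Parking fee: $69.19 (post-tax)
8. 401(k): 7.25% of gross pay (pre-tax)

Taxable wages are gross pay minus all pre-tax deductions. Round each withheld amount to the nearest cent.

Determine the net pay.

Regular pay: 35 × $21.11 = $738.85
Overtime pay: 12 × $21.11 × 1.5 = $379.98
Gross pay = $738.85 + $379.98 = $1,118.83
HSA contribution: $52.00
401(k): $1,118.83 × 0.0725 = $81.12
Pre-tax total = $52.00 + $81.12 = $133.12
Taxable wages = $1,118.83 − $133.12 = $985.71
State tax withheld: $985.71 × 0.09 = $88.71
State disability insurance: $1,118.83 × 0.003 = $3.36
State unemployment insurance (employee share): $1,118.83 × 0.005 = $5.59
Social Security tax: $1,118.83 × 0.05 = $55.94
AD&D insurance premium: $18.65
Parking fee: $69.19
Total deductions = $52.00 + $81.12 + $88.71 + $3.36 + $5.59 + $55.94 + $18.65 + $69.19 = $374.56
Net pay = $1,118.83 − $374.56 = $744.27

$744.27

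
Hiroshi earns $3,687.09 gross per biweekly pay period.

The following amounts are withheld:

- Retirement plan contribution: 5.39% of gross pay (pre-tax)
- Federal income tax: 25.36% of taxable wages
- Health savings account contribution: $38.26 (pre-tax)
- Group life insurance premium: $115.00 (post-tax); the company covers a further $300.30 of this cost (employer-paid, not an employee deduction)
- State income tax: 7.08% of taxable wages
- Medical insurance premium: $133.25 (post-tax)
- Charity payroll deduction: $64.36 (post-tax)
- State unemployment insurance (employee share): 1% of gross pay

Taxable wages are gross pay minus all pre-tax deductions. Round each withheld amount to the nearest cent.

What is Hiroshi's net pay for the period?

Health savings account contribution: $38.26
Retirement plan contribution: $3,687.09 × 0.0539 = $198.73
Pre-tax total = $38.26 + $198.73 = $236.99
Taxable wages = $3,687.09 − $236.99 = $3,450.10
Federal income tax: $3,450.10 × 0.2536 = $874.95
State income tax: $3,450.10 × 0.0708 = $244.27
State unemployment insurance (employee share): $3,687.09 × 0.01 = $36.87
Group life insurance premium: $115.00
Charity payroll deduction: $64.36
Medical insurance premium: $133.25
(Employer's $300.30 toward group life insurance premium is not withheld from the employee.)
Total deductions = $38.26 + $198.73 + $874.95 + $244.27 + $36.87 + $115.00 + $64.36 + $133.25 = $1,705.69
Net pay = $3,687.09 − $1,705.69 = $1,981.40

$1,981.40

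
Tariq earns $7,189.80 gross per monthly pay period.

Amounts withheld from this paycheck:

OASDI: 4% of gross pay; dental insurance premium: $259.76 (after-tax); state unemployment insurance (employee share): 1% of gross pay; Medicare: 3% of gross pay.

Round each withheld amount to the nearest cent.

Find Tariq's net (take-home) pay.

$6,354.86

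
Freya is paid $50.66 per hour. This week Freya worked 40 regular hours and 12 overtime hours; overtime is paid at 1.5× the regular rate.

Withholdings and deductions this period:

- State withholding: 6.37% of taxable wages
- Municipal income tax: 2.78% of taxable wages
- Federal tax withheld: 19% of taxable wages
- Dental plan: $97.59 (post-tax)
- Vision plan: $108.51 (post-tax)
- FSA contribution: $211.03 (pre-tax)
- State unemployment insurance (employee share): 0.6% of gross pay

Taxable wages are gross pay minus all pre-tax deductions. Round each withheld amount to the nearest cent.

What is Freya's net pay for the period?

$1,735.79

Regular pay: 40 × $50.66 = $2,026.40
Overtime pay: 12 × $50.66 × 1.5 = $911.88
Gross pay = $2,026.40 + $911.88 = $2,938.28
FSA contribution: $211.03
Taxable wages = $2,938.28 − $211.03 = $2,727.25
Municipal income tax: $2,727.25 × 0.0278 = $75.82
Federal tax withheld: $2,727.25 × 0.19 = $518.18
State withholding: $2,727.25 × 0.0637 = $173.73
State unemployment insurance (employee share): $2,938.28 × 0.006 = $17.63
Vision plan: $108.51
Dental plan: $97.59
Total deductions = $211.03 + $75.82 + $518.18 + $173.73 + $17.63 + $108.51 + $97.59 = $1,202.49
Net pay = $2,938.28 − $1,202.49 = $1,735.79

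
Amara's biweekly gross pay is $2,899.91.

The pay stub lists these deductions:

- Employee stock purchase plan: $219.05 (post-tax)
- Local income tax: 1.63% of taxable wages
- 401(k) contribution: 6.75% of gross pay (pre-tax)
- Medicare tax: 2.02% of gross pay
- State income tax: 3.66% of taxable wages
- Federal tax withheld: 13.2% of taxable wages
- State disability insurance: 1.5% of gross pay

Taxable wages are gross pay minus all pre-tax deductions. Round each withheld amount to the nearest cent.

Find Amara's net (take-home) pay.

$1,883.04

401(k) contribution: $2,899.91 × 0.0675 = $195.74
Taxable wages = $2,899.91 − $195.74 = $2,704.17
Local income tax: $2,704.17 × 0.0163 = $44.08
Federal tax withheld: $2,704.17 × 0.132 = $356.95
State income tax: $2,704.17 × 0.0366 = $98.97
State disability insurance: $2,899.91 × 0.015 = $43.50
Medicare tax: $2,899.91 × 0.0202 = $58.58
Employee stock purchase plan: $219.05
Total deductions = $195.74 + $44.08 + $356.95 + $98.97 + $43.50 + $58.58 + $219.05 = $1,016.87
Net pay = $2,899.91 − $1,016.87 = $1,883.04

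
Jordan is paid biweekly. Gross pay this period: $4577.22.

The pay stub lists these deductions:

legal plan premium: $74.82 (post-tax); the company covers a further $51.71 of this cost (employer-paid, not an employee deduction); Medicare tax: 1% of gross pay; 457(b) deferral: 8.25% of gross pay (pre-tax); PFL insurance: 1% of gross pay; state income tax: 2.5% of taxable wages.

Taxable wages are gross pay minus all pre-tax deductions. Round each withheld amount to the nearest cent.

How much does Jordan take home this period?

457(b) deferral: $4577.22 × 0.0825 = $377.62
Taxable wages = $4577.22 − $377.62 = $4199.60
State income tax: $4199.60 × 0.025 = $104.99
PFL insurance: $4577.22 × 0.01 = $45.77
Medicare tax: $4577.22 × 0.01 = $45.77
Legal plan premium: $74.82
(Employer's $51.71 toward legal plan premium is not withheld from the employee.)
Total deductions = $377.62 + $104.99 + $45.77 + $45.77 + $74.82 = $648.97
Net pay = $4577.22 − $648.97 = $3928.25

$3928.25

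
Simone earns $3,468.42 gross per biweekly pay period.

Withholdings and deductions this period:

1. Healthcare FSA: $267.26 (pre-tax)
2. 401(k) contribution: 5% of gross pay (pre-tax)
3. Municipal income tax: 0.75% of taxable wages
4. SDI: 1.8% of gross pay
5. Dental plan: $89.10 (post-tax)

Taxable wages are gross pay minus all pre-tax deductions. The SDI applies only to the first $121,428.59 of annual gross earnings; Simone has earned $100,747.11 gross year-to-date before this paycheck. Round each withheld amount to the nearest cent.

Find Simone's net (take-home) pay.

Healthcare FSA: $267.26
401(k) contribution: $3,468.42 × 0.05 = $173.42
Pre-tax total = $267.26 + $173.42 = $440.68
Taxable wages = $3,468.42 − $440.68 = $3,027.74
Municipal income tax: $3,027.74 × 0.0075 = $22.71
SDI: cap not yet reached, full $3,468.42 is subject → $3,468.42 × 0.018 = $62.43
Dental plan: $89.10
Total deductions = $267.26 + $173.42 + $22.71 + $62.43 + $89.10 = $614.92
Net pay = $3,468.42 − $614.92 = $2,853.50

$2,853.50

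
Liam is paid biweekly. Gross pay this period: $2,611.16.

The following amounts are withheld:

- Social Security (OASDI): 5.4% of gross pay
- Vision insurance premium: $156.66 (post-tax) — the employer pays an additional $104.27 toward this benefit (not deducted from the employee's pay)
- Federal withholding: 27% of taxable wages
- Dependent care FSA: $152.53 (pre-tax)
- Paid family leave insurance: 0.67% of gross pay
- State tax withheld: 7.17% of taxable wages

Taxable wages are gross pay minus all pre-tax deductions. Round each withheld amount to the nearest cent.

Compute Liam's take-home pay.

Dependent care FSA: $152.53
Taxable wages = $2,611.16 − $152.53 = $2,458.63
Federal withholding: $2,458.63 × 0.27 = $663.83
State tax withheld: $2,458.63 × 0.0717 = $176.28
Social Security (OASDI): $2,611.16 × 0.054 = $141.00
Paid family leave insurance: $2,611.16 × 0.0067 = $17.49
Vision insurance premium: $156.66
(Employer's $104.27 toward vision insurance premium is not withheld from the employee.)
Total deductions = $152.53 + $663.83 + $176.28 + $141.00 + $17.49 + $156.66 = $1,307.79
Net pay = $2,611.16 − $1,307.79 = $1,303.37

$1,303.37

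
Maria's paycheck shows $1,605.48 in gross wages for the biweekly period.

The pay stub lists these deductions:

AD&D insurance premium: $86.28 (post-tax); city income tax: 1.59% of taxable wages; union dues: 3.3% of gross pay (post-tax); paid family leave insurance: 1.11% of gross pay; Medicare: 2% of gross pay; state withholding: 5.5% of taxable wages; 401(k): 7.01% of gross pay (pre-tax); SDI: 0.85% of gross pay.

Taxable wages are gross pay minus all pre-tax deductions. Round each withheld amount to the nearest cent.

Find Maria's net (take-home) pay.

401(k): $1,605.48 × 0.0701 = $112.54
Taxable wages = $1,605.48 − $112.54 = $1,492.94
State withholding: $1,492.94 × 0.055 = $82.11
City income tax: $1,492.94 × 0.0159 = $23.74
Medicare: $1,605.48 × 0.02 = $32.11
SDI: $1,605.48 × 0.0085 = $13.65
Paid family leave insurance: $1,605.48 × 0.0111 = $17.82
Union dues: $1,605.48 × 0.033 = $52.98
AD&D insurance premium: $86.28
Total deductions = $112.54 + $82.11 + $23.74 + $32.11 + $13.65 + $17.82 + $52.98 + $86.28 = $421.23
Net pay = $1,605.48 − $421.23 = $1,184.25

$1,184.25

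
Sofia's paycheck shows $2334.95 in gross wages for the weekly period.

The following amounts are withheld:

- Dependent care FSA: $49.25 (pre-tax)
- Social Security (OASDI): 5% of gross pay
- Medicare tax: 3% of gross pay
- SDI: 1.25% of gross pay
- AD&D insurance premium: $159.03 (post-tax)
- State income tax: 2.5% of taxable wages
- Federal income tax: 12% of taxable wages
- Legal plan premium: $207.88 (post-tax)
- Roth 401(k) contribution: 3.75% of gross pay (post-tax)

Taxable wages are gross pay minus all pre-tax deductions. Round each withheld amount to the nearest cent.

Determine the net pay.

Dependent care FSA: $49.25
Taxable wages = $2334.95 − $49.25 = $2285.70
State income tax: $2285.70 × 0.025 = $57.14
Federal income tax: $2285.70 × 0.12 = $274.28
Social Security (OASDI): $2334.95 × 0.05 = $116.75
SDI: $2334.95 × 0.0125 = $29.19
Medicare tax: $2334.95 × 0.03 = $70.05
Legal plan premium: $207.88
AD&D insurance premium: $159.03
Roth 401(k) contribution: $2334.95 × 0.0375 = $87.56
Total deductions = $49.25 + $57.14 + $274.28 + $116.75 + $29.19 + $70.05 + $207.88 + $159.03 + $87.56 = $1051.13
Net pay = $2334.95 − $1051.13 = $1283.82

$1283.82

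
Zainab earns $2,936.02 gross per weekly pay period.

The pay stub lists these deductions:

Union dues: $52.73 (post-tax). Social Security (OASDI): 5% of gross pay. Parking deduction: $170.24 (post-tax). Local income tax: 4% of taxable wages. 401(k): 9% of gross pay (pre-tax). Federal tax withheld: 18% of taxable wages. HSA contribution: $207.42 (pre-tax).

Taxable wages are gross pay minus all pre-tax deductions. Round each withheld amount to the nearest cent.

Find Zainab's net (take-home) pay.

$1,552.44

401(k): $2,936.02 × 0.09 = $264.24
HSA contribution: $207.42
Pre-tax total = $264.24 + $207.42 = $471.66
Taxable wages = $2,936.02 − $471.66 = $2,464.36
Federal tax withheld: $2,464.36 × 0.18 = $443.58
Local income tax: $2,464.36 × 0.04 = $98.57
Social Security (OASDI): $2,936.02 × 0.05 = $146.80
Parking deduction: $170.24
Union dues: $52.73
Total deductions = $264.24 + $207.42 + $443.58 + $98.57 + $146.80 + $170.24 + $52.73 = $1,383.58
Net pay = $2,936.02 − $1,383.58 = $1,552.44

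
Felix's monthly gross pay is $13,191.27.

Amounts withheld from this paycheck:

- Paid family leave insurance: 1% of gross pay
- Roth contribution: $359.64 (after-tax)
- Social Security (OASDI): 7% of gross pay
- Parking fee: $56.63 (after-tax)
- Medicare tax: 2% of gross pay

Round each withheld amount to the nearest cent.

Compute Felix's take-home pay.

$11,455.87

Paid family leave insurance: $13,191.27 × 0.01 = $131.91
Social Security (OASDI): $13,191.27 × 0.07 = $923.39
Medicare tax: $13,191.27 × 0.02 = $263.83
Roth contribution: $359.64
Parking fee: $56.63
Total deductions = $131.91 + $923.39 + $263.83 + $359.64 + $56.63 = $1,735.40
Net pay = $13,191.27 − $1,735.40 = $11,455.87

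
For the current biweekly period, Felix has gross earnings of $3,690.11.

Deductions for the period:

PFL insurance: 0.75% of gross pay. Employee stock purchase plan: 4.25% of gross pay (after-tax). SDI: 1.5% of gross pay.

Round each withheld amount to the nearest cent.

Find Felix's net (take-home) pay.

$3,450.25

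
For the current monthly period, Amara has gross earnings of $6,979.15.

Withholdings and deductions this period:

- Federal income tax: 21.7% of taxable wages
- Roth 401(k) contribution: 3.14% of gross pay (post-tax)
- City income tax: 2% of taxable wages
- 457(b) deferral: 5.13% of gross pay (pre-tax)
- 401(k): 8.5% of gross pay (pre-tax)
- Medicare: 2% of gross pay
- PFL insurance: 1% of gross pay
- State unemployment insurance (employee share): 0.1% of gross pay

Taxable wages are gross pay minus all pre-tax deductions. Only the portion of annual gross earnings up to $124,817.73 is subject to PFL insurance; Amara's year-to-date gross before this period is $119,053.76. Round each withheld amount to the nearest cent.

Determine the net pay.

$4,175.93

457(b) deferral: $6,979.15 × 0.0513 = $358.03
401(k): $6,979.15 × 0.085 = $593.23
Pre-tax total = $358.03 + $593.23 = $951.26
Taxable wages = $6,979.15 − $951.26 = $6,027.89
City income tax: $6,027.89 × 0.02 = $120.56
Federal income tax: $6,027.89 × 0.217 = $1,308.05
Medicare: $6,979.15 × 0.02 = $139.58
State unemployment insurance (employee share): $6,979.15 × 0.001 = $6.98
PFL insurance: only $124,817.73 − $119,053.76 = $5,763.97 of this check is subject → $5,763.97 × 0.01 = $57.64
Roth 401(k) contribution: $6,979.15 × 0.0314 = $219.15
Total deductions = $358.03 + $593.23 + $120.56 + $1,308.05 + $139.58 + $6.98 + $57.64 + $219.15 = $2,803.22
Net pay = $6,979.15 − $2,803.22 = $4,175.93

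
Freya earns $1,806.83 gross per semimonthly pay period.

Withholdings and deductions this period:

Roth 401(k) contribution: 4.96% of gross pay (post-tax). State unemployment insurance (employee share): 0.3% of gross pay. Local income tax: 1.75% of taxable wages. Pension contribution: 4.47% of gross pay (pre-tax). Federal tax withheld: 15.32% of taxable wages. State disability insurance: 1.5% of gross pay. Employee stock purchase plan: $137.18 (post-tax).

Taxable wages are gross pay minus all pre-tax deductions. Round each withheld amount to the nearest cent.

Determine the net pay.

Pension contribution: $1,806.83 × 0.0447 = $80.77
Taxable wages = $1,806.83 − $80.77 = $1,726.06
Federal tax withheld: $1,726.06 × 0.1532 = $264.43
Local income tax: $1,726.06 × 0.0175 = $30.21
State disability insurance: $1,806.83 × 0.015 = $27.10
State unemployment insurance (employee share): $1,806.83 × 0.003 = $5.42
Roth 401(k) contribution: $1,806.83 × 0.0496 = $89.62
Employee stock purchase plan: $137.18
Total deductions = $80.77 + $264.43 + $30.21 + $27.10 + $5.42 + $89.62 + $137.18 = $634.73
Net pay = $1,806.83 − $634.73 = $1,172.10

$1,172.10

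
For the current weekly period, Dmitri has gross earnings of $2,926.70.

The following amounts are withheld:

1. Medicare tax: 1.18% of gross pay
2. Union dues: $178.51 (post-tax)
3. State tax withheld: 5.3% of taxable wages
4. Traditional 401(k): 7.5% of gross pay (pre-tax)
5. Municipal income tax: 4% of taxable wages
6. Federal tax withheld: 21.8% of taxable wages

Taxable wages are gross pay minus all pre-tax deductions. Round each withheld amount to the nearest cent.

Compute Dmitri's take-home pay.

Traditional 401(k): $2,926.70 × 0.075 = $219.50
Taxable wages = $2,926.70 − $219.50 = $2,707.20
State tax withheld: $2,707.20 × 0.053 = $143.48
Federal tax withheld: $2,707.20 × 0.218 = $590.17
Municipal income tax: $2,707.20 × 0.04 = $108.29
Medicare tax: $2,926.70 × 0.0118 = $34.54
Union dues: $178.51
Total deductions = $219.50 + $143.48 + $590.17 + $108.29 + $34.54 + $178.51 = $1,274.49
Net pay = $2,926.70 − $1,274.49 = $1,652.21

$1,652.21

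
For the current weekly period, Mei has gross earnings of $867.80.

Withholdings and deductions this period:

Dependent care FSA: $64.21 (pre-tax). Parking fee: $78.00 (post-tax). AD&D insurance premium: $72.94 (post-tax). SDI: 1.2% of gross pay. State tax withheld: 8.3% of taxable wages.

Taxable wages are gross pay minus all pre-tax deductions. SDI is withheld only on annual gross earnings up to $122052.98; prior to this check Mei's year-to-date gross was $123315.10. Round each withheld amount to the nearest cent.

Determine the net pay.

$585.95

Dependent care FSA: $64.21
Taxable wages = $867.80 − $64.21 = $803.59
State tax withheld: $803.59 × 0.083 = $66.70
SDI: annual cap $122052.98 already reached (YTD $123315.10), so $0.00
AD&D insurance premium: $72.94
Parking fee: $78.00
Total deductions = $64.21 + $66.70 + $0.00 + $72.94 + $78.00 = $281.85
Net pay = $867.80 − $281.85 = $585.95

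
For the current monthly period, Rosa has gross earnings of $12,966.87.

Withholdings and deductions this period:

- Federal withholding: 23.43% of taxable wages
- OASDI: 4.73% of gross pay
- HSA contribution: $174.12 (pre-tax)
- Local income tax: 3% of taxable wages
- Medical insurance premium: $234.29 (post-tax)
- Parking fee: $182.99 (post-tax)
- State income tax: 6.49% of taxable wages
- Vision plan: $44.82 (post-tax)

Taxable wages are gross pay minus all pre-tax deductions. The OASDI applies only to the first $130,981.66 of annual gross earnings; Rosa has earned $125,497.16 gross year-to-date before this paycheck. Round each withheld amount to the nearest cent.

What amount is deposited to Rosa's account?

$7,859.86

HSA contribution: $174.12
Taxable wages = $12,966.87 − $174.12 = $12,792.75
Federal withholding: $12,792.75 × 0.2343 = $2,997.34
State income tax: $12,792.75 × 0.0649 = $830.25
Local income tax: $12,792.75 × 0.03 = $383.78
OASDI: only $130,981.66 − $125,497.16 = $5,484.50 of this check is subject → $5,484.50 × 0.0473 = $259.42
Parking fee: $182.99
Medical insurance premium: $234.29
Vision plan: $44.82
Total deductions = $174.12 + $2,997.34 + $830.25 + $383.78 + $259.42 + $182.99 + $234.29 + $44.82 = $5,107.01
Net pay = $12,966.87 − $5,107.01 = $7,859.86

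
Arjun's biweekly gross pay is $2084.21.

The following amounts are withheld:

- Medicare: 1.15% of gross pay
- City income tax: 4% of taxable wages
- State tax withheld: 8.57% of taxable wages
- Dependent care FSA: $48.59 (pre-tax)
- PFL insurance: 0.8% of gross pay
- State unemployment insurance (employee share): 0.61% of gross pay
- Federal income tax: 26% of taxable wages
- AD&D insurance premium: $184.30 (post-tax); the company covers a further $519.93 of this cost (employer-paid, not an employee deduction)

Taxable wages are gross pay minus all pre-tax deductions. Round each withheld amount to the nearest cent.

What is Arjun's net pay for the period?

$1012.84

Dependent care FSA: $48.59
Taxable wages = $2084.21 − $48.59 = $2035.62
Federal income tax: $2035.62 × 0.26 = $529.26
City income tax: $2035.62 × 0.04 = $81.42
State tax withheld: $2035.62 × 0.0857 = $174.45
PFL insurance: $2084.21 × 0.008 = $16.67
Medicare: $2084.21 × 0.0115 = $23.97
State unemployment insurance (employee share): $2084.21 × 0.0061 = $12.71
AD&D insurance premium: $184.30
(Employer's $519.93 toward AD&D insurance premium is not withheld from the employee.)
Total deductions = $48.59 + $529.26 + $81.42 + $174.45 + $16.67 + $23.97 + $12.71 + $184.30 = $1071.37
Net pay = $2084.21 − $1071.37 = $1012.84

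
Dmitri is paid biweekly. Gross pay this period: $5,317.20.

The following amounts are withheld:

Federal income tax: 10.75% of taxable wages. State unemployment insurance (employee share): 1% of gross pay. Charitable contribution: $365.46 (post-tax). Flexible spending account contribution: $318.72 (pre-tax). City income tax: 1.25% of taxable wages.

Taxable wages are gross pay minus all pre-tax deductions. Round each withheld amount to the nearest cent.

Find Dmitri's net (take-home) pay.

Flexible spending account contribution: $318.72
Taxable wages = $5,317.20 − $318.72 = $4,998.48
City income tax: $4,998.48 × 0.0125 = $62.48
Federal income tax: $4,998.48 × 0.1075 = $537.34
State unemployment insurance (employee share): $5,317.20 × 0.01 = $53.17
Charitable contribution: $365.46
Total deductions = $318.72 + $62.48 + $537.34 + $53.17 + $365.46 = $1,337.17
Net pay = $5,317.20 − $1,337.17 = $3,980.03

$3,980.03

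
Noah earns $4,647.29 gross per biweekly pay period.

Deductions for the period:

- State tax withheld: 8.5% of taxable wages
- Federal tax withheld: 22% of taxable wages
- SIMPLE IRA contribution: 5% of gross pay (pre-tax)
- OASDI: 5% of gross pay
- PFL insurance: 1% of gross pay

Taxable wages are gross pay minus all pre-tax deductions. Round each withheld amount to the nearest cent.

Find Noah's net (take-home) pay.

$2,789.55

SIMPLE IRA contribution: $4,647.29 × 0.05 = $232.36
Taxable wages = $4,647.29 − $232.36 = $4,414.93
Federal tax withheld: $4,414.93 × 0.22 = $971.28
State tax withheld: $4,414.93 × 0.085 = $375.27
OASDI: $4,647.29 × 0.05 = $232.36
PFL insurance: $4,647.29 × 0.01 = $46.47
Total deductions = $232.36 + $971.28 + $375.27 + $232.36 + $46.47 = $1,857.74
Net pay = $4,647.29 − $1,857.74 = $2,789.55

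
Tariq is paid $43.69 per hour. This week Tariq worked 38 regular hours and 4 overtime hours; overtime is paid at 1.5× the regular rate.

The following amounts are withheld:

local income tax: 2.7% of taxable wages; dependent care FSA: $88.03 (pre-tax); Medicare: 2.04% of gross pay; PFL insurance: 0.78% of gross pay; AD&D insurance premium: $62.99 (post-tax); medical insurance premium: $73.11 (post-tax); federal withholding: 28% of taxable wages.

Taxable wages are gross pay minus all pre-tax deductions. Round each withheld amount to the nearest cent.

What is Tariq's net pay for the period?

Regular pay: 38 × $43.69 = $1,660.22
Overtime pay: 4 × $43.69 × 1.5 = $262.14
Gross pay = $1,660.22 + $262.14 = $1,922.36
Dependent care FSA: $88.03
Taxable wages = $1,922.36 − $88.03 = $1,834.33
Local income tax: $1,834.33 × 0.027 = $49.53
Federal withholding: $1,834.33 × 0.28 = $513.61
PFL insurance: $1,922.36 × 0.0078 = $14.99
Medicare: $1,922.36 × 0.0204 = $39.22
Medical insurance premium: $73.11
AD&D insurance premium: $62.99
Total deductions = $88.03 + $49.53 + $513.61 + $14.99 + $39.22 + $73.11 + $62.99 = $841.48
Net pay = $1,922.36 − $841.48 = $1,080.88

$1,080.88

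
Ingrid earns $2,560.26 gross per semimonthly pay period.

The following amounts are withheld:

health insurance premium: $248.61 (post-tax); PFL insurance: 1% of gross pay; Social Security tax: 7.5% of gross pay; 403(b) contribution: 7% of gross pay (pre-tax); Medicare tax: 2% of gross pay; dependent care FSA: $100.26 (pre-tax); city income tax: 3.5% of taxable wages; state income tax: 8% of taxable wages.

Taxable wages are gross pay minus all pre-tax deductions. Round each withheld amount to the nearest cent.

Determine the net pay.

403(b) contribution: $2,560.26 × 0.07 = $179.22
Dependent care FSA: $100.26
Pre-tax total = $179.22 + $100.26 = $279.48
Taxable wages = $2,560.26 − $279.48 = $2,280.78
City income tax: $2,280.78 × 0.035 = $79.83
State income tax: $2,280.78 × 0.08 = $182.46
Social Security tax: $2,560.26 × 0.075 = $192.02
PFL insurance: $2,560.26 × 0.01 = $25.60
Medicare tax: $2,560.26 × 0.02 = $51.21
Health insurance premium: $248.61
Total deductions = $179.22 + $100.26 + $79.83 + $182.46 + $192.02 + $25.60 + $51.21 + $248.61 = $1,059.21
Net pay = $2,560.26 − $1,059.21 = $1,501.05

$1,501.05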